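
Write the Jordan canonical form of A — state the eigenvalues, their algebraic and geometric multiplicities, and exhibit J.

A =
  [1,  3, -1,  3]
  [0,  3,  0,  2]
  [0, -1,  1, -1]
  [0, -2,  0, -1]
J_3(1) ⊕ J_1(1)

The characteristic polynomial is
  det(x·I − A) = x^4 - 4*x^3 + 6*x^2 - 4*x + 1 = (x - 1)^4

Eigenvalues and multiplicities (the geometric multiplicity of λ is n − rank(A − λI), which equals the number of Jordan blocks for λ):
  λ = 1: algebraic multiplicity = 4, geometric multiplicity = 2

Determining the block sizes for each eigenvalue:
  λ = 1: with am = 4 and gm = 2, the partition is not yet determined (e.g. several partitions of 4 into 2 parts exist). Let N = A − (1)·I. Computing rank(N^1) = 2, rank(N^2) = 1, rank(N^3) = 0; the number of blocks of size ≥ j is rank(N^{j−1}) − rank(N^j), giving [2, 1, 1]. So we have 1 block(s) of size 3, 1 block(s) of size 1 → block sizes [3, 1]

Assembling the blocks gives a Jordan form
J =
  [1, 1, 0, 0]
  [0, 1, 1, 0]
  [0, 0, 1, 0]
  [0, 0, 0, 1]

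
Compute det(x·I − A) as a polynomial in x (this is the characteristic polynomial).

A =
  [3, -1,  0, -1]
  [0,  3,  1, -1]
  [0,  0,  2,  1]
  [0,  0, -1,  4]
x^4 - 12*x^3 + 54*x^2 - 108*x + 81

Expanding det(x·I − A) (e.g. by cofactor expansion or by noting that A is similar to its Jordan form J, which has the same characteristic polynomial as A) gives
  χ_A(x) = x^4 - 12*x^3 + 54*x^2 - 108*x + 81
which factors as (x - 3)^4. The eigenvalues (with algebraic multiplicities) are λ = 3 with multiplicity 4.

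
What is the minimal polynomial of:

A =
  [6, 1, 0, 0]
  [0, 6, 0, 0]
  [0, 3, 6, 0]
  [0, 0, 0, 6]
x^2 - 12*x + 36

The characteristic polynomial is χ_A(x) = (x - 6)^4, so the eigenvalues are known. The minimal polynomial is
  m_A(x) = Π_λ (x − λ)^{k_λ}
where k_λ is the size of the *largest* Jordan block for λ (equivalently, the smallest k with (A − λI)^k v = 0 for every generalised eigenvector v of λ).

  λ = 6: largest Jordan block has size 2, contributing (x − 6)^2

So m_A(x) = (x - 6)^2 = x^2 - 12*x + 36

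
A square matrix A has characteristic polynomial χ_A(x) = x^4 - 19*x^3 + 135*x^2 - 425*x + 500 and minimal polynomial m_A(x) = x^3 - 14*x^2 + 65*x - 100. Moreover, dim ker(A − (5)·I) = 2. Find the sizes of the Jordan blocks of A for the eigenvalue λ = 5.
Block sizes for λ = 5: [2, 1]

Step 1 — from the characteristic polynomial, algebraic multiplicity of λ = 5 is 3. From dim ker(A − (5)·I) = 2, there are exactly 2 Jordan blocks for λ = 5.
Step 2 — from the minimal polynomial, the factor (x − 5)^2 tells us the largest block for λ = 5 has size 2.
Step 3 — with total size 3, 2 blocks, and largest block 2, the block sizes (in nonincreasing order) are [2, 1].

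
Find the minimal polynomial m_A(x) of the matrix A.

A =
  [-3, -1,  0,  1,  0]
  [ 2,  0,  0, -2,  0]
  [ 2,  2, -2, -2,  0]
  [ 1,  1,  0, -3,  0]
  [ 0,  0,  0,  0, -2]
x^2 + 4*x + 4

The characteristic polynomial is χ_A(x) = (x + 2)^5, so the eigenvalues are known. The minimal polynomial is
  m_A(x) = Π_λ (x − λ)^{k_λ}
where k_λ is the size of the *largest* Jordan block for λ (equivalently, the smallest k with (A − λI)^k v = 0 for every generalised eigenvector v of λ).

  λ = -2: largest Jordan block has size 2, contributing (x + 2)^2

So m_A(x) = (x + 2)^2 = x^2 + 4*x + 4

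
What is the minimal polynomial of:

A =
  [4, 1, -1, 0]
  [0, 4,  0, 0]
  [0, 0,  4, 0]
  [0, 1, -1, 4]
x^2 - 8*x + 16

The characteristic polynomial is χ_A(x) = (x - 4)^4, so the eigenvalues are known. The minimal polynomial is
  m_A(x) = Π_λ (x − λ)^{k_λ}
where k_λ is the size of the *largest* Jordan block for λ (equivalently, the smallest k with (A − λI)^k v = 0 for every generalised eigenvector v of λ).

  λ = 4: largest Jordan block has size 2, contributing (x − 4)^2

So m_A(x) = (x - 4)^2 = x^2 - 8*x + 16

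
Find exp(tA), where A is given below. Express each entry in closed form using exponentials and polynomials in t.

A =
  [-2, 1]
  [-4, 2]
e^{tA} =
  [1 - 2*t, t]
  [-4*t, 2*t + 1]

Strategy: write A = P · J · P⁻¹ where J is a Jordan canonical form, so e^{tA} = P · e^{tJ} · P⁻¹, and e^{tJ} can be computed block-by-block.

A has Jordan form
J =
  [0, 1]
  [0, 0]
(up to reordering of blocks).

Per-block formulas:
  For a 2×2 Jordan block J_2(0): exp(t · J_2(0)) = e^(0t)·(I + t·N), where N is the 2×2 nilpotent shift.

After assembling e^{tJ} and conjugating by P, we get:

e^{tA} =
  [1 - 2*t, t]
  [-4*t, 2*t + 1]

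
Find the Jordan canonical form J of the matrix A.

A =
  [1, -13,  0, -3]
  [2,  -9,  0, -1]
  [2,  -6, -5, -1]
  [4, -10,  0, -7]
J_3(-5) ⊕ J_1(-5)

The characteristic polynomial is
  det(x·I − A) = x^4 + 20*x^3 + 150*x^2 + 500*x + 625 = (x + 5)^4

Eigenvalues and multiplicities (the geometric multiplicity of λ is n − rank(A − λI), which equals the number of Jordan blocks for λ):
  λ = -5: algebraic multiplicity = 4, geometric multiplicity = 2

Determining the block sizes for each eigenvalue:
  λ = -5: with am = 4 and gm = 2, the partition is not yet determined (e.g. several partitions of 4 into 2 parts exist). Let N = A − (-5)·I. Computing rank(N^1) = 2, rank(N^2) = 1, rank(N^3) = 0; the number of blocks of size ≥ j is rank(N^{j−1}) − rank(N^j), giving [2, 1, 1]. So we have 1 block(s) of size 3, 1 block(s) of size 1 → block sizes [3, 1]

Assembling the blocks gives a Jordan form
J =
  [-5,  1,  0,  0]
  [ 0, -5,  1,  0]
  [ 0,  0, -5,  0]
  [ 0,  0,  0, -5]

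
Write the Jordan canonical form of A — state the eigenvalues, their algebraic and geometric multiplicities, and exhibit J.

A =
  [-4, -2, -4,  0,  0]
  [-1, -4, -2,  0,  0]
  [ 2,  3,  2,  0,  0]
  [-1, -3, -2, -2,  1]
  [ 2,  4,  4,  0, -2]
J_3(-2) ⊕ J_2(-2)

The characteristic polynomial is
  det(x·I − A) = x^5 + 10*x^4 + 40*x^3 + 80*x^2 + 80*x + 32 = (x + 2)^5

Eigenvalues and multiplicities (the geometric multiplicity of λ is n − rank(A − λI), which equals the number of Jordan blocks for λ):
  λ = -2: algebraic multiplicity = 5, geometric multiplicity = 2

Determining the block sizes for each eigenvalue:
  λ = -2: with am = 5 and gm = 2, the partition is not yet determined (e.g. several partitions of 5 into 2 parts exist). Let N = A − (-2)·I. Computing rank(N^1) = 3, rank(N^2) = 1, rank(N^3) = 0; the number of blocks of size ≥ j is rank(N^{j−1}) − rank(N^j), giving [2, 2, 1]. So we have 1 block(s) of size 3, 1 block(s) of size 2 → block sizes [3, 2]

Assembling the blocks gives a Jordan form
J =
  [-2,  1,  0,  0,  0]
  [ 0, -2,  1,  0,  0]
  [ 0,  0, -2,  0,  0]
  [ 0,  0,  0, -2,  1]
  [ 0,  0,  0,  0, -2]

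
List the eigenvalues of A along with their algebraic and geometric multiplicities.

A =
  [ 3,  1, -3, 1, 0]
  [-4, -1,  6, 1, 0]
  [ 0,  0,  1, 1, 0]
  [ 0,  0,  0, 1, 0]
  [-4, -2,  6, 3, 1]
λ = 1: alg = 5, geom = 3

Step 1 — factor the characteristic polynomial to read off the algebraic multiplicities:
  χ_A(x) = (x - 1)^5

Step 2 — compute geometric multiplicities via the rank-nullity identity g(λ) = n − rank(A − λI):
  rank(A − (1)·I) = 2, so dim ker(A − (1)·I) = n − 2 = 3

Summary:
  λ = 1: algebraic multiplicity = 5, geometric multiplicity = 3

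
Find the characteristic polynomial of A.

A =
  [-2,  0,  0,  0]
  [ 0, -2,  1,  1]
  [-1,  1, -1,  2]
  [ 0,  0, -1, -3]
x^4 + 8*x^3 + 24*x^2 + 32*x + 16

Expanding det(x·I − A) (e.g. by cofactor expansion or by noting that A is similar to its Jordan form J, which has the same characteristic polynomial as A) gives
  χ_A(x) = x^4 + 8*x^3 + 24*x^2 + 32*x + 16
which factors as (x + 2)^4. The eigenvalues (with algebraic multiplicities) are λ = -2 with multiplicity 4.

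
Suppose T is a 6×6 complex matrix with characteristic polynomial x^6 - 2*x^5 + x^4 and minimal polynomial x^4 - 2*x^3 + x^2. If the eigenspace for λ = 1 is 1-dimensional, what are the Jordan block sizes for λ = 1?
Block sizes for λ = 1: [2]

Step 1 — from the characteristic polynomial, algebraic multiplicity of λ = 1 is 2. From dim ker(T − (1)·I) = 1, there are exactly 1 Jordan blocks for λ = 1.
Step 2 — from the minimal polynomial, the factor (x − 1)^2 tells us the largest block for λ = 1 has size 2.
Step 3 — with total size 2, 1 blocks, and largest block 2, the block sizes (in nonincreasing order) are [2].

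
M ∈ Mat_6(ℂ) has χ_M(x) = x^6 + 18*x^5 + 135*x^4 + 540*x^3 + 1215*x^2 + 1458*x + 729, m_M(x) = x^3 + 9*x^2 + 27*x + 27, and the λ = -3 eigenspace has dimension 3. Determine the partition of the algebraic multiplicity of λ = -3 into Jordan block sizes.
Block sizes for λ = -3: [3, 2, 1]

Step 1 — from the characteristic polynomial, algebraic multiplicity of λ = -3 is 6. From dim ker(M − (-3)·I) = 3, there are exactly 3 Jordan blocks for λ = -3.
Step 2 — from the minimal polynomial, the factor (x + 3)^3 tells us the largest block for λ = -3 has size 3.
Step 3 — with total size 6, 3 blocks, and largest block 3, the block sizes (in nonincreasing order) are [3, 2, 1].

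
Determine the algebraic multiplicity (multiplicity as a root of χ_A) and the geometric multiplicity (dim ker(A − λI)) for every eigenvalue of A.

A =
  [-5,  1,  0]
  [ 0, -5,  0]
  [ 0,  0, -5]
λ = -5: alg = 3, geom = 2

Step 1 — factor the characteristic polynomial to read off the algebraic multiplicities:
  χ_A(x) = (x + 5)^3

Step 2 — compute geometric multiplicities via the rank-nullity identity g(λ) = n − rank(A − λI):
  rank(A − (-5)·I) = 1, so dim ker(A − (-5)·I) = n − 1 = 2

Summary:
  λ = -5: algebraic multiplicity = 3, geometric multiplicity = 2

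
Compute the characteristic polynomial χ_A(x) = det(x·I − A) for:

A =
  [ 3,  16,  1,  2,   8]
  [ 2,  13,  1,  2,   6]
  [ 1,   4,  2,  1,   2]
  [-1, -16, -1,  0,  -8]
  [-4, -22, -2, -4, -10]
x^5 - 8*x^4 + 25*x^3 - 38*x^2 + 28*x - 8

Expanding det(x·I − A) (e.g. by cofactor expansion or by noting that A is similar to its Jordan form J, which has the same characteristic polynomial as A) gives
  χ_A(x) = x^5 - 8*x^4 + 25*x^3 - 38*x^2 + 28*x - 8
which factors as (x - 2)^3*(x - 1)^2. The eigenvalues (with algebraic multiplicities) are λ = 1 with multiplicity 2, λ = 2 with multiplicity 3.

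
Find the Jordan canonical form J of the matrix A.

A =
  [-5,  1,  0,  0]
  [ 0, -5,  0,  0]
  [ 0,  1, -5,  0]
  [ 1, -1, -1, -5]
J_2(-5) ⊕ J_2(-5)

The characteristic polynomial is
  det(x·I − A) = x^4 + 20*x^3 + 150*x^2 + 500*x + 625 = (x + 5)^4

Eigenvalues and multiplicities (the geometric multiplicity of λ is n − rank(A − λI), which equals the number of Jordan blocks for λ):
  λ = -5: algebraic multiplicity = 4, geometric multiplicity = 2

Determining the block sizes for each eigenvalue:
  λ = -5: with am = 4 and gm = 2, the partition is not yet determined (e.g. several partitions of 4 into 2 parts exist). Let N = A − (-5)·I. Computing rank(N^1) = 2, rank(N^2) = 0; the number of blocks of size ≥ j is rank(N^{j−1}) − rank(N^j), giving [2, 2]. So we have 2 block(s) of size 2 → block sizes [2, 2]

Assembling the blocks gives a Jordan form
J =
  [-5,  1,  0,  0]
  [ 0, -5,  0,  0]
  [ 0,  0, -5,  1]
  [ 0,  0,  0, -5]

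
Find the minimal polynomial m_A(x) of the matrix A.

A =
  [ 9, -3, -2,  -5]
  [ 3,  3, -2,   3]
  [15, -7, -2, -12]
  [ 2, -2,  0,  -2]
x^2 - 4*x + 4

The characteristic polynomial is χ_A(x) = (x - 2)^4, so the eigenvalues are known. The minimal polynomial is
  m_A(x) = Π_λ (x − λ)^{k_λ}
where k_λ is the size of the *largest* Jordan block for λ (equivalently, the smallest k with (A − λI)^k v = 0 for every generalised eigenvector v of λ).

  λ = 2: largest Jordan block has size 2, contributing (x − 2)^2

So m_A(x) = (x - 2)^2 = x^2 - 4*x + 4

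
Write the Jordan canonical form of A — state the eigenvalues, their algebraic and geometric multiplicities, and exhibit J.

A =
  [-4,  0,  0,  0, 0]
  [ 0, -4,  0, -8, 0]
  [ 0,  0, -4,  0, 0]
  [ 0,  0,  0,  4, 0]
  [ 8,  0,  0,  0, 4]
J_1(-4) ⊕ J_1(-4) ⊕ J_1(-4) ⊕ J_1(4) ⊕ J_1(4)

The characteristic polynomial is
  det(x·I − A) = x^5 + 4*x^4 - 32*x^3 - 128*x^2 + 256*x + 1024 = (x - 4)^2*(x + 4)^3

Eigenvalues and multiplicities (the geometric multiplicity of λ is n − rank(A − λI), which equals the number of Jordan blocks for λ):
  λ = -4: algebraic multiplicity = 3, geometric multiplicity = 3
  λ = 4: algebraic multiplicity = 2, geometric multiplicity = 2

Determining the block sizes for each eigenvalue:
  λ = -4: gm = am = 3, so every block has size 1 → block sizes [1, 1, 1]
  λ = 4: gm = am = 2, so every block has size 1 → block sizes [1, 1]

Assembling the blocks gives a Jordan form
J =
  [-4,  0,  0, 0, 0]
  [ 0, -4,  0, 0, 0]
  [ 0,  0, -4, 0, 0]
  [ 0,  0,  0, 4, 0]
  [ 0,  0,  0, 0, 4]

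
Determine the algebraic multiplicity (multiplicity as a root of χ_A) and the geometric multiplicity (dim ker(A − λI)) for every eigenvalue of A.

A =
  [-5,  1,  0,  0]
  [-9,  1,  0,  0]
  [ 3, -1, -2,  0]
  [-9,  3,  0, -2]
λ = -2: alg = 4, geom = 3

Step 1 — factor the characteristic polynomial to read off the algebraic multiplicities:
  χ_A(x) = (x + 2)^4

Step 2 — compute geometric multiplicities via the rank-nullity identity g(λ) = n − rank(A − λI):
  rank(A − (-2)·I) = 1, so dim ker(A − (-2)·I) = n − 1 = 3

Summary:
  λ = -2: algebraic multiplicity = 4, geometric multiplicity = 3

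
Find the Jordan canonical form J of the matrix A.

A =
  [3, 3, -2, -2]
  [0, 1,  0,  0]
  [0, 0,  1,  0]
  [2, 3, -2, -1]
J_2(1) ⊕ J_1(1) ⊕ J_1(1)

The characteristic polynomial is
  det(x·I − A) = x^4 - 4*x^3 + 6*x^2 - 4*x + 1 = (x - 1)^4

Eigenvalues and multiplicities (the geometric multiplicity of λ is n − rank(A − λI), which equals the number of Jordan blocks for λ):
  λ = 1: algebraic multiplicity = 4, geometric multiplicity = 3

Determining the block sizes for each eigenvalue:
  λ = 1: 3 blocks summing to 4 forces exactly one block of size 2 and the rest size 1 → block sizes [2, 1, 1]

Assembling the blocks gives a Jordan form
J =
  [1, 1, 0, 0]
  [0, 1, 0, 0]
  [0, 0, 1, 0]
  [0, 0, 0, 1]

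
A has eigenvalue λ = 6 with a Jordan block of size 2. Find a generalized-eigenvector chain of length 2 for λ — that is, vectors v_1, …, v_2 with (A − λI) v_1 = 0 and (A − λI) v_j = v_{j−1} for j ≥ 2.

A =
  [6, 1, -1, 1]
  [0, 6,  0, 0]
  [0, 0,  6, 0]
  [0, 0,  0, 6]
A Jordan chain for λ = 6 of length 2:
v_1 = (1, 0, 0, 0)ᵀ
v_2 = (0, 1, 0, 0)ᵀ

Let N = A − (6)·I. We want v_2 with N^2 v_2 = 0 but N^1 v_2 ≠ 0; then v_{j-1} := N · v_j for j = 2, …, 2.

Pick v_2 = (0, 1, 0, 0)ᵀ.
Then v_1 = N · v_2 = (1, 0, 0, 0)ᵀ.

Sanity check: (A − (6)·I) v_1 = (0, 0, 0, 0)ᵀ = 0. ✓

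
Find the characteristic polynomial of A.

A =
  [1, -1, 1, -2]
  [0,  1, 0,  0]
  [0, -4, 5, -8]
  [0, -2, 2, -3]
x^4 - 4*x^3 + 6*x^2 - 4*x + 1

Expanding det(x·I − A) (e.g. by cofactor expansion or by noting that A is similar to its Jordan form J, which has the same characteristic polynomial as A) gives
  χ_A(x) = x^4 - 4*x^3 + 6*x^2 - 4*x + 1
which factors as (x - 1)^4. The eigenvalues (with algebraic multiplicities) are λ = 1 with multiplicity 4.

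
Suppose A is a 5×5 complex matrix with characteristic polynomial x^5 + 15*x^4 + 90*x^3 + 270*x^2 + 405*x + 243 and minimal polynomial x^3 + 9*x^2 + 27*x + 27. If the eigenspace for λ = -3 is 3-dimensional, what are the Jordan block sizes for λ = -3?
Block sizes for λ = -3: [3, 1, 1]

Step 1 — from the characteristic polynomial, algebraic multiplicity of λ = -3 is 5. From dim ker(A − (-3)·I) = 3, there are exactly 3 Jordan blocks for λ = -3.
Step 2 — from the minimal polynomial, the factor (x + 3)^3 tells us the largest block for λ = -3 has size 3.
Step 3 — with total size 5, 3 blocks, and largest block 3, the block sizes (in nonincreasing order) are [3, 1, 1].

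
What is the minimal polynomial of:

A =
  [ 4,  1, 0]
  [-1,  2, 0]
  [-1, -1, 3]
x^2 - 6*x + 9

The characteristic polynomial is χ_A(x) = (x - 3)^3, so the eigenvalues are known. The minimal polynomial is
  m_A(x) = Π_λ (x − λ)^{k_λ}
where k_λ is the size of the *largest* Jordan block for λ (equivalently, the smallest k with (A − λI)^k v = 0 for every generalised eigenvector v of λ).

  λ = 3: largest Jordan block has size 2, contributing (x − 3)^2

So m_A(x) = (x - 3)^2 = x^2 - 6*x + 9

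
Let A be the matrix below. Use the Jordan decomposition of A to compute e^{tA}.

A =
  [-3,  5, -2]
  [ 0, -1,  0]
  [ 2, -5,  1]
e^{tA} =
  [-2*t*exp(-t) + exp(-t), 5*t*exp(-t), -2*t*exp(-t)]
  [0, exp(-t), 0]
  [2*t*exp(-t), -5*t*exp(-t), 2*t*exp(-t) + exp(-t)]

Strategy: write A = P · J · P⁻¹ where J is a Jordan canonical form, so e^{tA} = P · e^{tJ} · P⁻¹, and e^{tJ} can be computed block-by-block.

A has Jordan form
J =
  [-1,  1,  0]
  [ 0, -1,  0]
  [ 0,  0, -1]
(up to reordering of blocks).

Per-block formulas:
  For a 2×2 Jordan block J_2(-1): exp(t · J_2(-1)) = e^(-1t)·(I + t·N), where N is the 2×2 nilpotent shift.
  For a 1×1 block at λ = -1: exp(t · [-1]) = [e^(-1t)].

After assembling e^{tJ} and conjugating by P, we get:

e^{tA} =
  [-2*t*exp(-t) + exp(-t), 5*t*exp(-t), -2*t*exp(-t)]
  [0, exp(-t), 0]
  [2*t*exp(-t), -5*t*exp(-t), 2*t*exp(-t) + exp(-t)]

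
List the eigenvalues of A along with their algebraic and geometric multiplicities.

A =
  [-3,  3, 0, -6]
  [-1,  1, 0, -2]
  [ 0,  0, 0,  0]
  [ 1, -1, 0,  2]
λ = 0: alg = 4, geom = 3

Step 1 — factor the characteristic polynomial to read off the algebraic multiplicities:
  χ_A(x) = x^4

Step 2 — compute geometric multiplicities via the rank-nullity identity g(λ) = n − rank(A − λI):
  rank(A − (0)·I) = 1, so dim ker(A − (0)·I) = n − 1 = 3

Summary:
  λ = 0: algebraic multiplicity = 4, geometric multiplicity = 3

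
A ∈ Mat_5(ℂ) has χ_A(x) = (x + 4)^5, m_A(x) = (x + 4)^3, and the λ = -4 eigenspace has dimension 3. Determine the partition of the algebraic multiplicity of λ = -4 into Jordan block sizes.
Block sizes for λ = -4: [3, 1, 1]

Step 1 — from the characteristic polynomial, algebraic multiplicity of λ = -4 is 5. From dim ker(A − (-4)·I) = 3, there are exactly 3 Jordan blocks for λ = -4.
Step 2 — from the minimal polynomial, the factor (x + 4)^3 tells us the largest block for λ = -4 has size 3.
Step 3 — with total size 5, 3 blocks, and largest block 3, the block sizes (in nonincreasing order) are [3, 1, 1].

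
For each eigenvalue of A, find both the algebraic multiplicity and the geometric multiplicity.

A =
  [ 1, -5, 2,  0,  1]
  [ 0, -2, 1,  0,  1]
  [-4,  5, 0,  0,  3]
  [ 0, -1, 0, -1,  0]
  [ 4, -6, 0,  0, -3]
λ = -1: alg = 5, geom = 2

Step 1 — factor the characteristic polynomial to read off the algebraic multiplicities:
  χ_A(x) = (x + 1)^5

Step 2 — compute geometric multiplicities via the rank-nullity identity g(λ) = n − rank(A − λI):
  rank(A − (-1)·I) = 3, so dim ker(A − (-1)·I) = n − 3 = 2

Summary:
  λ = -1: algebraic multiplicity = 5, geometric multiplicity = 2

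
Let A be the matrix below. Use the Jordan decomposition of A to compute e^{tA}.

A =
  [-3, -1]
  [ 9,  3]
e^{tA} =
  [1 - 3*t, -t]
  [9*t, 3*t + 1]

Strategy: write A = P · J · P⁻¹ where J is a Jordan canonical form, so e^{tA} = P · e^{tJ} · P⁻¹, and e^{tJ} can be computed block-by-block.

A has Jordan form
J =
  [0, 1]
  [0, 0]
(up to reordering of blocks).

Per-block formulas:
  For a 2×2 Jordan block J_2(0): exp(t · J_2(0)) = e^(0t)·(I + t·N), where N is the 2×2 nilpotent shift.

After assembling e^{tJ} and conjugating by P, we get:

e^{tA} =
  [1 - 3*t, -t]
  [9*t, 3*t + 1]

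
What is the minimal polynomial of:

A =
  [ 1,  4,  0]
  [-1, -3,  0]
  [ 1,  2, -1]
x^2 + 2*x + 1

The characteristic polynomial is χ_A(x) = (x + 1)^3, so the eigenvalues are known. The minimal polynomial is
  m_A(x) = Π_λ (x − λ)^{k_λ}
where k_λ is the size of the *largest* Jordan block for λ (equivalently, the smallest k with (A − λI)^k v = 0 for every generalised eigenvector v of λ).

  λ = -1: largest Jordan block has size 2, contributing (x + 1)^2

So m_A(x) = (x + 1)^2 = x^2 + 2*x + 1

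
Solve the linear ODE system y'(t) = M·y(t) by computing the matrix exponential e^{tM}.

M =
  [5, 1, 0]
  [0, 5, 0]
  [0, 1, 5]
e^{tM} =
  [exp(5*t), t*exp(5*t), 0]
  [0, exp(5*t), 0]
  [0, t*exp(5*t), exp(5*t)]

Strategy: write M = P · J · P⁻¹ where J is a Jordan canonical form, so e^{tM} = P · e^{tJ} · P⁻¹, and e^{tJ} can be computed block-by-block.

M has Jordan form
J =
  [5, 1, 0]
  [0, 5, 0]
  [0, 0, 5]
(up to reordering of blocks).

Per-block formulas:
  For a 1×1 block at λ = 5: exp(t · [5]) = [e^(5t)].
  For a 2×2 Jordan block J_2(5): exp(t · J_2(5)) = e^(5t)·(I + t·N), where N is the 2×2 nilpotent shift.

After assembling e^{tJ} and conjugating by P, we get:

e^{tM} =
  [exp(5*t), t*exp(5*t), 0]
  [0, exp(5*t), 0]
  [0, t*exp(5*t), exp(5*t)]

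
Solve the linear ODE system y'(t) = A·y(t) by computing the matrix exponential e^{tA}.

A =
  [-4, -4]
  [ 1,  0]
e^{tA} =
  [-2*t*exp(-2*t) + exp(-2*t), -4*t*exp(-2*t)]
  [t*exp(-2*t), 2*t*exp(-2*t) + exp(-2*t)]

Strategy: write A = P · J · P⁻¹ where J is a Jordan canonical form, so e^{tA} = P · e^{tJ} · P⁻¹, and e^{tJ} can be computed block-by-block.

A has Jordan form
J =
  [-2,  1]
  [ 0, -2]
(up to reordering of blocks).

Per-block formulas:
  For a 2×2 Jordan block J_2(-2): exp(t · J_2(-2)) = e^(-2t)·(I + t·N), where N is the 2×2 nilpotent shift.

After assembling e^{tJ} and conjugating by P, we get:

e^{tA} =
  [-2*t*exp(-2*t) + exp(-2*t), -4*t*exp(-2*t)]
  [t*exp(-2*t), 2*t*exp(-2*t) + exp(-2*t)]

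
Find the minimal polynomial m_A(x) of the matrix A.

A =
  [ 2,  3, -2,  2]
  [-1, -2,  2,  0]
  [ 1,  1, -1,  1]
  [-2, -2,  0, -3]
x^2 + 2*x + 1

The characteristic polynomial is χ_A(x) = (x + 1)^4, so the eigenvalues are known. The minimal polynomial is
  m_A(x) = Π_λ (x − λ)^{k_λ}
where k_λ is the size of the *largest* Jordan block for λ (equivalently, the smallest k with (A − λI)^k v = 0 for every generalised eigenvector v of λ).

  λ = -1: largest Jordan block has size 2, contributing (x + 1)^2

So m_A(x) = (x + 1)^2 = x^2 + 2*x + 1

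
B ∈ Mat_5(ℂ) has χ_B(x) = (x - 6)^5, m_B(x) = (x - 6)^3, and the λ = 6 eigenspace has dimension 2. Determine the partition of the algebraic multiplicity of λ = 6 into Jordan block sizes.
Block sizes for λ = 6: [3, 2]

Step 1 — from the characteristic polynomial, algebraic multiplicity of λ = 6 is 5. From dim ker(B − (6)·I) = 2, there are exactly 2 Jordan blocks for λ = 6.
Step 2 — from the minimal polynomial, the factor (x − 6)^3 tells us the largest block for λ = 6 has size 3.
Step 3 — with total size 5, 2 blocks, and largest block 3, the block sizes (in nonincreasing order) are [3, 2].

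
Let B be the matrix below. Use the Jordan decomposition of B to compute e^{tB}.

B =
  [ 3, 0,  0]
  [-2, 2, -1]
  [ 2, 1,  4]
e^{tB} =
  [exp(3*t), 0, 0]
  [-2*t*exp(3*t), -t*exp(3*t) + exp(3*t), -t*exp(3*t)]
  [2*t*exp(3*t), t*exp(3*t), t*exp(3*t) + exp(3*t)]

Strategy: write B = P · J · P⁻¹ where J is a Jordan canonical form, so e^{tB} = P · e^{tJ} · P⁻¹, and e^{tJ} can be computed block-by-block.

B has Jordan form
J =
  [3, 1, 0]
  [0, 3, 0]
  [0, 0, 3]
(up to reordering of blocks).

Per-block formulas:
  For a 2×2 Jordan block J_2(3): exp(t · J_2(3)) = e^(3t)·(I + t·N), where N is the 2×2 nilpotent shift.
  For a 1×1 block at λ = 3: exp(t · [3]) = [e^(3t)].

After assembling e^{tJ} and conjugating by P, we get:

e^{tB} =
  [exp(3*t), 0, 0]
  [-2*t*exp(3*t), -t*exp(3*t) + exp(3*t), -t*exp(3*t)]
  [2*t*exp(3*t), t*exp(3*t), t*exp(3*t) + exp(3*t)]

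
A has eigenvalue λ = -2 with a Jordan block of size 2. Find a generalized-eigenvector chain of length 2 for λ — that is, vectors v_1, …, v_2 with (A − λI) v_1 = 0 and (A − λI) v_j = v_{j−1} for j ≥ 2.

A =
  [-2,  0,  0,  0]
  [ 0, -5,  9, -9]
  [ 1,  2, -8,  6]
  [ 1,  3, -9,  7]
A Jordan chain for λ = -2 of length 2:
v_1 = (0, 0, 1, 1)ᵀ
v_2 = (1, 0, 0, 0)ᵀ

Let N = A − (-2)·I. We want v_2 with N^2 v_2 = 0 but N^1 v_2 ≠ 0; then v_{j-1} := N · v_j for j = 2, …, 2.

Pick v_2 = (1, 0, 0, 0)ᵀ.
Then v_1 = N · v_2 = (0, 0, 1, 1)ᵀ.

Sanity check: (A − (-2)·I) v_1 = (0, 0, 0, 0)ᵀ = 0. ✓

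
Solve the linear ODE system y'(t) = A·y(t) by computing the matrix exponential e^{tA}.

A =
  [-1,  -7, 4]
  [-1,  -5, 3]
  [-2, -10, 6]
e^{tA} =
  [1 - t, t^2 - 7*t, -t^2/2 + 4*t]
  [-t, t^2 - 5*t + 1, -t^2/2 + 3*t]
  [-2*t, 2*t^2 - 10*t, -t^2 + 6*t + 1]

Strategy: write A = P · J · P⁻¹ where J is a Jordan canonical form, so e^{tA} = P · e^{tJ} · P⁻¹, and e^{tJ} can be computed block-by-block.

A has Jordan form
J =
  [0, 1, 0]
  [0, 0, 1]
  [0, 0, 0]
(up to reordering of blocks).

Per-block formulas:
  For a 3×3 Jordan block J_3(0): exp(t · J_3(0)) = e^(0t)·(I + t·N + (t^2/2)·N^2), where N is the 3×3 nilpotent shift.

After assembling e^{tJ} and conjugating by P, we get:

e^{tA} =
  [1 - t, t^2 - 7*t, -t^2/2 + 4*t]
  [-t, t^2 - 5*t + 1, -t^2/2 + 3*t]
  [-2*t, 2*t^2 - 10*t, -t^2 + 6*t + 1]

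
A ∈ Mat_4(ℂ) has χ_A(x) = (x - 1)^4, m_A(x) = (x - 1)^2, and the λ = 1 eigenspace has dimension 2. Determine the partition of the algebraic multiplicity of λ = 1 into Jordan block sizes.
Block sizes for λ = 1: [2, 2]

Step 1 — from the characteristic polynomial, algebraic multiplicity of λ = 1 is 4. From dim ker(A − (1)·I) = 2, there are exactly 2 Jordan blocks for λ = 1.
Step 2 — from the minimal polynomial, the factor (x − 1)^2 tells us the largest block for λ = 1 has size 2.
Step 3 — with total size 4, 2 blocks, and largest block 2, the block sizes (in nonincreasing order) are [2, 2].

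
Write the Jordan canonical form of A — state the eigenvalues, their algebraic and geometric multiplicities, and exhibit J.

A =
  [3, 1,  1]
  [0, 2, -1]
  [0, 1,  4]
J_2(3) ⊕ J_1(3)

The characteristic polynomial is
  det(x·I − A) = x^3 - 9*x^2 + 27*x - 27 = (x - 3)^3

Eigenvalues and multiplicities (the geometric multiplicity of λ is n − rank(A − λI), which equals the number of Jordan blocks for λ):
  λ = 3: algebraic multiplicity = 3, geometric multiplicity = 2

Determining the block sizes for each eigenvalue:
  λ = 3: 2 blocks summing to 3 forces exactly one block of size 2 and the rest size 1 → block sizes [2, 1]

Assembling the blocks gives a Jordan form
J =
  [3, 1, 0]
  [0, 3, 0]
  [0, 0, 3]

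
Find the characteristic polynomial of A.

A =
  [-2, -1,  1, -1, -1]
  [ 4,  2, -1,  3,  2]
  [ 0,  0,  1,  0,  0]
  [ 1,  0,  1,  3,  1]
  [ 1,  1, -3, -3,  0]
x^5 - 4*x^4 + 6*x^3 - 4*x^2 + x

Expanding det(x·I − A) (e.g. by cofactor expansion or by noting that A is similar to its Jordan form J, which has the same characteristic polynomial as A) gives
  χ_A(x) = x^5 - 4*x^4 + 6*x^3 - 4*x^2 + x
which factors as x*(x - 1)^4. The eigenvalues (with algebraic multiplicities) are λ = 0 with multiplicity 1, λ = 1 with multiplicity 4.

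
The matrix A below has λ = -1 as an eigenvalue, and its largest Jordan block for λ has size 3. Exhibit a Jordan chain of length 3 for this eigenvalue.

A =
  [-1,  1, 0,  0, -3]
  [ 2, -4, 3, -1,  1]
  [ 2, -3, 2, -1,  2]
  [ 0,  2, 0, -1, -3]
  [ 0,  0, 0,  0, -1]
A Jordan chain for λ = -1 of length 3:
v_1 = (2, 0, 0, 4, 0)ᵀ
v_2 = (0, 2, 2, 0, 0)ᵀ
v_3 = (1, 0, 0, 0, 0)ᵀ

Let N = A − (-1)·I. We want v_3 with N^3 v_3 = 0 but N^2 v_3 ≠ 0; then v_{j-1} := N · v_j for j = 3, …, 2.

Pick v_3 = (1, 0, 0, 0, 0)ᵀ.
Then v_2 = N · v_3 = (0, 2, 2, 0, 0)ᵀ.
Then v_1 = N · v_2 = (2, 0, 0, 4, 0)ᵀ.

Sanity check: (A − (-1)·I) v_1 = (0, 0, 0, 0, 0)ᵀ = 0. ✓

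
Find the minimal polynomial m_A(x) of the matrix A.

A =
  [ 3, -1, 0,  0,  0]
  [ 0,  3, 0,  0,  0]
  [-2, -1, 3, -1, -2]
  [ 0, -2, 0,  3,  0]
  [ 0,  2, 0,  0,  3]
x^2 - 6*x + 9

The characteristic polynomial is χ_A(x) = (x - 3)^5, so the eigenvalues are known. The minimal polynomial is
  m_A(x) = Π_λ (x − λ)^{k_λ}
where k_λ is the size of the *largest* Jordan block for λ (equivalently, the smallest k with (A − λI)^k v = 0 for every generalised eigenvector v of λ).

  λ = 3: largest Jordan block has size 2, contributing (x − 3)^2

So m_A(x) = (x - 3)^2 = x^2 - 6*x + 9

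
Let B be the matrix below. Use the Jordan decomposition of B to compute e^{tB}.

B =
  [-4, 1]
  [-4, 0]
e^{tB} =
  [-2*t*exp(-2*t) + exp(-2*t), t*exp(-2*t)]
  [-4*t*exp(-2*t), 2*t*exp(-2*t) + exp(-2*t)]

Strategy: write B = P · J · P⁻¹ where J is a Jordan canonical form, so e^{tB} = P · e^{tJ} · P⁻¹, and e^{tJ} can be computed block-by-block.

B has Jordan form
J =
  [-2,  1]
  [ 0, -2]
(up to reordering of blocks).

Per-block formulas:
  For a 2×2 Jordan block J_2(-2): exp(t · J_2(-2)) = e^(-2t)·(I + t·N), where N is the 2×2 nilpotent shift.

After assembling e^{tJ} and conjugating by P, we get:

e^{tB} =
  [-2*t*exp(-2*t) + exp(-2*t), t*exp(-2*t)]
  [-4*t*exp(-2*t), 2*t*exp(-2*t) + exp(-2*t)]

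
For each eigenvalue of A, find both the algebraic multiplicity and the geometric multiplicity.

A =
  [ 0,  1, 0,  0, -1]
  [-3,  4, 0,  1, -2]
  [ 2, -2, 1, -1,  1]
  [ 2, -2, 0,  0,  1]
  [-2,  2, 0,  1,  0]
λ = 1: alg = 5, geom = 3

Step 1 — factor the characteristic polynomial to read off the algebraic multiplicities:
  χ_A(x) = (x - 1)^5

Step 2 — compute geometric multiplicities via the rank-nullity identity g(λ) = n − rank(A − λI):
  rank(A − (1)·I) = 2, so dim ker(A − (1)·I) = n − 2 = 3

Summary:
  λ = 1: algebraic multiplicity = 5, geometric multiplicity = 3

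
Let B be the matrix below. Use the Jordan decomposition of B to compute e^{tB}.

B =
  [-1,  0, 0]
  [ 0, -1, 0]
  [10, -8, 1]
e^{tB} =
  [exp(-t), 0, 0]
  [0, exp(-t), 0]
  [5*exp(t) - 5*exp(-t), -4*exp(t) + 4*exp(-t), exp(t)]

Strategy: write B = P · J · P⁻¹ where J is a Jordan canonical form, so e^{tB} = P · e^{tJ} · P⁻¹, and e^{tJ} can be computed block-by-block.

B has Jordan form
J =
  [-1,  0, 0]
  [ 0, -1, 0]
  [ 0,  0, 1]
(up to reordering of blocks).

Per-block formulas:
  For a 1×1 block at λ = -1: exp(t · [-1]) = [e^(-1t)].
  For a 1×1 block at λ = 1: exp(t · [1]) = [e^(1t)].

After assembling e^{tJ} and conjugating by P, we get:

e^{tB} =
  [exp(-t), 0, 0]
  [0, exp(-t), 0]
  [5*exp(t) - 5*exp(-t), -4*exp(t) + 4*exp(-t), exp(t)]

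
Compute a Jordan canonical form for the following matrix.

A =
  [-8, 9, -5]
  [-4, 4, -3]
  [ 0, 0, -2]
J_3(-2)

The characteristic polynomial is
  det(x·I − A) = x^3 + 6*x^2 + 12*x + 8 = (x + 2)^3

Eigenvalues and multiplicities (the geometric multiplicity of λ is n − rank(A − λI), which equals the number of Jordan blocks for λ):
  λ = -2: algebraic multiplicity = 3, geometric multiplicity = 1

Determining the block sizes for each eigenvalue:
  λ = -2: one block (gm = 1), so the single block has size am = 3 → block sizes [3]

Assembling the blocks gives a Jordan form
J =
  [-2,  1,  0]
  [ 0, -2,  1]
  [ 0,  0, -2]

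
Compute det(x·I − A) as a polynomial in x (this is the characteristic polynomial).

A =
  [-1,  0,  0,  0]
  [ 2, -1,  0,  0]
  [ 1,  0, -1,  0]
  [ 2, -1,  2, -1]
x^4 + 4*x^3 + 6*x^2 + 4*x + 1

Expanding det(x·I − A) (e.g. by cofactor expansion or by noting that A is similar to its Jordan form J, which has the same characteristic polynomial as A) gives
  χ_A(x) = x^4 + 4*x^3 + 6*x^2 + 4*x + 1
which factors as (x + 1)^4. The eigenvalues (with algebraic multiplicities) are λ = -1 with multiplicity 4.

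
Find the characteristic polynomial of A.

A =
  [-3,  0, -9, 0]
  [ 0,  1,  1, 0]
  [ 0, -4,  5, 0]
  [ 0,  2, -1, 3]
x^4 - 6*x^3 + 54*x - 81

Expanding det(x·I − A) (e.g. by cofactor expansion or by noting that A is similar to its Jordan form J, which has the same characteristic polynomial as A) gives
  χ_A(x) = x^4 - 6*x^3 + 54*x - 81
which factors as (x - 3)^3*(x + 3). The eigenvalues (with algebraic multiplicities) are λ = -3 with multiplicity 1, λ = 3 with multiplicity 3.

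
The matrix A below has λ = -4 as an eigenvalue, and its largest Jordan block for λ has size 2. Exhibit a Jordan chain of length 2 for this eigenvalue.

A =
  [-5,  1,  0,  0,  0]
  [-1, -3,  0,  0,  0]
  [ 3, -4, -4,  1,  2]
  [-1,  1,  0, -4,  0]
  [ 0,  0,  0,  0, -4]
A Jordan chain for λ = -4 of length 2:
v_1 = (-1, -1, 3, -1, 0)ᵀ
v_2 = (1, 0, 0, 0, 0)ᵀ

Let N = A − (-4)·I. We want v_2 with N^2 v_2 = 0 but N^1 v_2 ≠ 0; then v_{j-1} := N · v_j for j = 2, …, 2.

Pick v_2 = (1, 0, 0, 0, 0)ᵀ.
Then v_1 = N · v_2 = (-1, -1, 3, -1, 0)ᵀ.

Sanity check: (A − (-4)·I) v_1 = (0, 0, 0, 0, 0)ᵀ = 0. ✓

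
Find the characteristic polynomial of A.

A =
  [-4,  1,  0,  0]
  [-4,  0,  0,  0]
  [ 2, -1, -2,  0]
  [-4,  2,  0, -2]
x^4 + 8*x^3 + 24*x^2 + 32*x + 16

Expanding det(x·I − A) (e.g. by cofactor expansion or by noting that A is similar to its Jordan form J, which has the same characteristic polynomial as A) gives
  χ_A(x) = x^4 + 8*x^3 + 24*x^2 + 32*x + 16
which factors as (x + 2)^4. The eigenvalues (with algebraic multiplicities) are λ = -2 with multiplicity 4.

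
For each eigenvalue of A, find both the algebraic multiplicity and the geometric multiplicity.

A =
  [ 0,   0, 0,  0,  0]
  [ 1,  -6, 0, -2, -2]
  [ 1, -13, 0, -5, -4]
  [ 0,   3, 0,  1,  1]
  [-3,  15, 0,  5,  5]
λ = 0: alg = 5, geom = 2

Step 1 — factor the characteristic polynomial to read off the algebraic multiplicities:
  χ_A(x) = x^5

Step 2 — compute geometric multiplicities via the rank-nullity identity g(λ) = n − rank(A − λI):
  rank(A − (0)·I) = 3, so dim ker(A − (0)·I) = n − 3 = 2

Summary:
  λ = 0: algebraic multiplicity = 5, geometric multiplicity = 2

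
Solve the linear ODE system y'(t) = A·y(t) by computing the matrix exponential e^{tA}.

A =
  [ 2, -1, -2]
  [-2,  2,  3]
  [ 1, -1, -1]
e^{tA} =
  [t^2*exp(t)/2 + t*exp(t) + exp(t), -t*exp(t), -t^2*exp(t)/2 - 2*t*exp(t)]
  [-t^2*exp(t)/2 - 2*t*exp(t), t*exp(t) + exp(t), t^2*exp(t)/2 + 3*t*exp(t)]
  [t^2*exp(t)/2 + t*exp(t), -t*exp(t), -t^2*exp(t)/2 - 2*t*exp(t) + exp(t)]

Strategy: write A = P · J · P⁻¹ where J is a Jordan canonical form, so e^{tA} = P · e^{tJ} · P⁻¹, and e^{tJ} can be computed block-by-block.

A has Jordan form
J =
  [1, 1, 0]
  [0, 1, 1]
  [0, 0, 1]
(up to reordering of blocks).

Per-block formulas:
  For a 3×3 Jordan block J_3(1): exp(t · J_3(1)) = e^(1t)·(I + t·N + (t^2/2)·N^2), where N is the 3×3 nilpotent shift.

After assembling e^{tJ} and conjugating by P, we get:

e^{tA} =
  [t^2*exp(t)/2 + t*exp(t) + exp(t), -t*exp(t), -t^2*exp(t)/2 - 2*t*exp(t)]
  [-t^2*exp(t)/2 - 2*t*exp(t), t*exp(t) + exp(t), t^2*exp(t)/2 + 3*t*exp(t)]
  [t^2*exp(t)/2 + t*exp(t), -t*exp(t), -t^2*exp(t)/2 - 2*t*exp(t) + exp(t)]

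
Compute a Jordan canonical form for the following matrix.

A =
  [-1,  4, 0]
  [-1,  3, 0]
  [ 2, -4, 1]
J_2(1) ⊕ J_1(1)

The characteristic polynomial is
  det(x·I − A) = x^3 - 3*x^2 + 3*x - 1 = (x - 1)^3

Eigenvalues and multiplicities (the geometric multiplicity of λ is n − rank(A − λI), which equals the number of Jordan blocks for λ):
  λ = 1: algebraic multiplicity = 3, geometric multiplicity = 2

Determining the block sizes for each eigenvalue:
  λ = 1: 2 blocks summing to 3 forces exactly one block of size 2 and the rest size 1 → block sizes [2, 1]

Assembling the blocks gives a Jordan form
J =
  [1, 1, 0]
  [0, 1, 0]
  [0, 0, 1]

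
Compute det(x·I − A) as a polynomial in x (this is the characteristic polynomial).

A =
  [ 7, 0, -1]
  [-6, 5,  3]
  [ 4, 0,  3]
x^3 - 15*x^2 + 75*x - 125

Expanding det(x·I − A) (e.g. by cofactor expansion or by noting that A is similar to its Jordan form J, which has the same characteristic polynomial as A) gives
  χ_A(x) = x^3 - 15*x^2 + 75*x - 125
which factors as (x - 5)^3. The eigenvalues (with algebraic multiplicities) are λ = 5 with multiplicity 3.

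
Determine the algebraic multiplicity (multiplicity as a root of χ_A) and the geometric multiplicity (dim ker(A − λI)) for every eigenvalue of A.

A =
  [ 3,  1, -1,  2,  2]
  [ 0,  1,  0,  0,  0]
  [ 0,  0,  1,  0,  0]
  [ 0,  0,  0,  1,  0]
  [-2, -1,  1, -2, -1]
λ = 1: alg = 5, geom = 4

Step 1 — factor the characteristic polynomial to read off the algebraic multiplicities:
  χ_A(x) = (x - 1)^5

Step 2 — compute geometric multiplicities via the rank-nullity identity g(λ) = n − rank(A − λI):
  rank(A − (1)·I) = 1, so dim ker(A − (1)·I) = n − 1 = 4

Summary:
  λ = 1: algebraic multiplicity = 5, geometric multiplicity = 4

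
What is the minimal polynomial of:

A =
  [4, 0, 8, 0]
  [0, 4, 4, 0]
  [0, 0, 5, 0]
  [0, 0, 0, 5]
x^2 - 9*x + 20

The characteristic polynomial is χ_A(x) = (x - 5)^2*(x - 4)^2, so the eigenvalues are known. The minimal polynomial is
  m_A(x) = Π_λ (x − λ)^{k_λ}
where k_λ is the size of the *largest* Jordan block for λ (equivalently, the smallest k with (A − λI)^k v = 0 for every generalised eigenvector v of λ).

  λ = 4: largest Jordan block has size 1, contributing (x − 4)
  λ = 5: largest Jordan block has size 1, contributing (x − 5)

So m_A(x) = (x - 5)*(x - 4) = x^2 - 9*x + 20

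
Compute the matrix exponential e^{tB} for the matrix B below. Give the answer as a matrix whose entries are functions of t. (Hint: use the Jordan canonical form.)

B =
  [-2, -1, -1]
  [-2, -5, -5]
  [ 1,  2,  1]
e^{tB} =
  [t^2*exp(-2*t)/2 + exp(-2*t), t^2*exp(-2*t)/2 - t*exp(-2*t), t^2*exp(-2*t) - t*exp(-2*t)]
  [t^2*exp(-2*t)/2 - 2*t*exp(-2*t), t^2*exp(-2*t)/2 - 3*t*exp(-2*t) + exp(-2*t), t^2*exp(-2*t) - 5*t*exp(-2*t)]
  [-t^2*exp(-2*t)/2 + t*exp(-2*t), -t^2*exp(-2*t)/2 + 2*t*exp(-2*t), -t^2*exp(-2*t) + 3*t*exp(-2*t) + exp(-2*t)]

Strategy: write B = P · J · P⁻¹ where J is a Jordan canonical form, so e^{tB} = P · e^{tJ} · P⁻¹, and e^{tJ} can be computed block-by-block.

B has Jordan form
J =
  [-2,  1,  0]
  [ 0, -2,  1]
  [ 0,  0, -2]
(up to reordering of blocks).

Per-block formulas:
  For a 3×3 Jordan block J_3(-2): exp(t · J_3(-2)) = e^(-2t)·(I + t·N + (t^2/2)·N^2), where N is the 3×3 nilpotent shift.

After assembling e^{tJ} and conjugating by P, we get:

e^{tB} =
  [t^2*exp(-2*t)/2 + exp(-2*t), t^2*exp(-2*t)/2 - t*exp(-2*t), t^2*exp(-2*t) - t*exp(-2*t)]
  [t^2*exp(-2*t)/2 - 2*t*exp(-2*t), t^2*exp(-2*t)/2 - 3*t*exp(-2*t) + exp(-2*t), t^2*exp(-2*t) - 5*t*exp(-2*t)]
  [-t^2*exp(-2*t)/2 + t*exp(-2*t), -t^2*exp(-2*t)/2 + 2*t*exp(-2*t), -t^2*exp(-2*t) + 3*t*exp(-2*t) + exp(-2*t)]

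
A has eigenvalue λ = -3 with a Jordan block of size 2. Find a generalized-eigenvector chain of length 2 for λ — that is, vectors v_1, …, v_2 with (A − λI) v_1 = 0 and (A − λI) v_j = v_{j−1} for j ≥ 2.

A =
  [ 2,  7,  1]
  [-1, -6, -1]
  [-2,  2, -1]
A Jordan chain for λ = -3 of length 2:
v_1 = (-2, 2, -4)ᵀ
v_2 = (1, -1, 0)ᵀ

Let N = A − (-3)·I. We want v_2 with N^2 v_2 = 0 but N^1 v_2 ≠ 0; then v_{j-1} := N · v_j for j = 2, …, 2.

Pick v_2 = (1, -1, 0)ᵀ.
Then v_1 = N · v_2 = (-2, 2, -4)ᵀ.

Sanity check: (A − (-3)·I) v_1 = (0, 0, 0)ᵀ = 0. ✓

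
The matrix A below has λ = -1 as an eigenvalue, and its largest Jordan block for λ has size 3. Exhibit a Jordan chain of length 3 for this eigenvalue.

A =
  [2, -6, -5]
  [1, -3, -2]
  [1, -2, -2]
A Jordan chain for λ = -1 of length 3:
v_1 = (-2, -1, 0)ᵀ
v_2 = (3, 1, 1)ᵀ
v_3 = (1, 0, 0)ᵀ

Let N = A − (-1)·I. We want v_3 with N^3 v_3 = 0 but N^2 v_3 ≠ 0; then v_{j-1} := N · v_j for j = 3, …, 2.

Pick v_3 = (1, 0, 0)ᵀ.
Then v_2 = N · v_3 = (3, 1, 1)ᵀ.
Then v_1 = N · v_2 = (-2, -1, 0)ᵀ.

Sanity check: (A − (-1)·I) v_1 = (0, 0, 0)ᵀ = 0. ✓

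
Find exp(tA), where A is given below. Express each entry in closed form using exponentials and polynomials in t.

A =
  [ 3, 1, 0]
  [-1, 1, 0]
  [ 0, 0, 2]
e^{tA} =
  [t*exp(2*t) + exp(2*t), t*exp(2*t), 0]
  [-t*exp(2*t), -t*exp(2*t) + exp(2*t), 0]
  [0, 0, exp(2*t)]

Strategy: write A = P · J · P⁻¹ where J is a Jordan canonical form, so e^{tA} = P · e^{tJ} · P⁻¹, and e^{tJ} can be computed block-by-block.

A has Jordan form
J =
  [2, 1, 0]
  [0, 2, 0]
  [0, 0, 2]
(up to reordering of blocks).

Per-block formulas:
  For a 2×2 Jordan block J_2(2): exp(t · J_2(2)) = e^(2t)·(I + t·N), where N is the 2×2 nilpotent shift.
  For a 1×1 block at λ = 2: exp(t · [2]) = [e^(2t)].

After assembling e^{tJ} and conjugating by P, we get:

e^{tA} =
  [t*exp(2*t) + exp(2*t), t*exp(2*t), 0]
  [-t*exp(2*t), -t*exp(2*t) + exp(2*t), 0]
  [0, 0, exp(2*t)]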